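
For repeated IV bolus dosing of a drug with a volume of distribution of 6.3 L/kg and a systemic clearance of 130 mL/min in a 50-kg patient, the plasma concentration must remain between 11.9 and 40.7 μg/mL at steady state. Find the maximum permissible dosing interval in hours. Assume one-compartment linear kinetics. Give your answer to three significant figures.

Vd = 6.3 L/kg × 50 kg = 315.0 L
Convert clearance: 130 mL/min × 60 min/h ÷ 1000 mL/L = 7.800 L/h
k = CL / Vd = 7.800 / 315.0 = 0.02476 h⁻¹
Between IV bolus doses, concentration decays as C = C₀·e^(−kτ), so C_peak/C_trough = e^(kτ).
τ_max = ln(C_peak/C_trough) / k = ln(40.7/11.9) / 0.02476 = 1.230 / 0.02476 = 49.68 h

49.7 h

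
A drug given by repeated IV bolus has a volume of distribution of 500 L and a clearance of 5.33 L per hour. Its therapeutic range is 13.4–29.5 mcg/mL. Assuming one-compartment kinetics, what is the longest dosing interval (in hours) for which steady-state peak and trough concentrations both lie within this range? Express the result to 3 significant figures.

k = CL / Vd = 5.330 / 500.0 = 0.01066 h⁻¹
Between IV bolus doses, concentration decays as C = C₀·e^(−kτ), so C_peak/C_trough = e^(kτ).
τ_max = ln(C_peak/C_trough) / k = ln(29.5/13.4) / 0.01066 = 0.7891 / 0.01066 = 74.02 h

74.0 h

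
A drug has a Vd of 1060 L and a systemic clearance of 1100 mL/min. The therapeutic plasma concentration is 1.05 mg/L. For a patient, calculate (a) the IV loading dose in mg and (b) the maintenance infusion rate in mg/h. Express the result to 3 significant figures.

Loading: fill Vd to C_target → 1060 L × 1.05 mg/L = 1113 mg
CL = 1100 mL/min × 60/1000 = 66.00 L/h
Maintenance infusion rate = CL × Css = 66.00 × 1.05 = 69.30 mg/h

(a) 1110 mg; (b) 69.3 mg/h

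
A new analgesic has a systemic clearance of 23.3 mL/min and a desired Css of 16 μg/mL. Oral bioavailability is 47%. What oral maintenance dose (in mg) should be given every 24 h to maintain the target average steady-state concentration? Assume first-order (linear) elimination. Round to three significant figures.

CL = 23.3 mL/min = 23.3 × 0.06 = 1.398 L/h
D = CL × Css × τ / F = 1.398 × 16 × 24 / 0.47 = 1142 mg

1140 mg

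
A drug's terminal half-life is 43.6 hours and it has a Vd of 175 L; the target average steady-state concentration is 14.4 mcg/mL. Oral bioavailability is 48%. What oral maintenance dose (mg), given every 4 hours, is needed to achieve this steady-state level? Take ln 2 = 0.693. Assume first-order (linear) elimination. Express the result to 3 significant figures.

334 mg

k = 0.693/43.6 = 0.01589 h⁻¹, so CL = k·Vd = 0.01589 × 175.0 = 2.781 L/h
D = CL × Css × τ / F = 2.781 × 14.4 × 4 / 0.48 = 333.7 mg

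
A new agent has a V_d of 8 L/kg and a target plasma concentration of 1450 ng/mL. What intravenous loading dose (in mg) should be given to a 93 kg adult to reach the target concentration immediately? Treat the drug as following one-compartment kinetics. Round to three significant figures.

1080 mg

Vd(total) = 93 kg × 8 L/kg = 744.0 L
C = 1450 ng/mL = 1.450 mg/L
The loading dose fills Vd to the target concentration.
LD = Vd × C = 744.0 × 1.450 = 1079 mg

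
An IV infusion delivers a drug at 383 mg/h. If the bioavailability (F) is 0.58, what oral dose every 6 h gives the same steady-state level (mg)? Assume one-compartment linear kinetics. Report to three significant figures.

3960 mg

To maintain the same Css, the systemic dosing rate must be unchanged: F·D/τ = infusion rate.
D = rate × τ / F = 383 × 6 / 0.58 = 3962 mg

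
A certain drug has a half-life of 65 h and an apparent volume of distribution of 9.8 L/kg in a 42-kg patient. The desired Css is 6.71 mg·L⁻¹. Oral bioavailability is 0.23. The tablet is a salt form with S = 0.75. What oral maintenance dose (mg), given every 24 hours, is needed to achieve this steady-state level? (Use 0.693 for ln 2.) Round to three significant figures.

4100 mg

Vd = 9.8 L/kg × 42 kg = 411.6 L
k = 0.693/65 = 0.01066 h⁻¹, so CL = k·Vd = 0.01066 × 411.6 = 4.388 L/h
D = CL × Css × τ / F / S = 4.388 × 6.71 × 24 / 0.23 / 0.75 = 4096 mg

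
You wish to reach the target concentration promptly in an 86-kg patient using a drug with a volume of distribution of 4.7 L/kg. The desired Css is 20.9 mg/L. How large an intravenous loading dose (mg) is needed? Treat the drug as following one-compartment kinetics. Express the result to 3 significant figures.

8450 mg

Vd = 4.7 L/kg × 86 kg = 404.2 L
LD = Vd × C = 404.2 × 20.90 = 8448 mg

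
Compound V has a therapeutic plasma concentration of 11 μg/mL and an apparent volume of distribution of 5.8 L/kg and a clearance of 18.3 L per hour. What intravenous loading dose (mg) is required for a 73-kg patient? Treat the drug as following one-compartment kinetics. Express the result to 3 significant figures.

4660 mg

Vd(total) = 73 kg × 5.8 L/kg = 423.4 L
LD = Vd × C = 423.4 × 11.00 = 4657 mg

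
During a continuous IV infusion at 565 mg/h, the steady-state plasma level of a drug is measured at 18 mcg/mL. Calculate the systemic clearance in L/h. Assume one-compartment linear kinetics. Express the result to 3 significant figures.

At steady state, infusion rate = CL × Css, so CL = rate / Css.
CL = 565 / 18 = 31.39 L/h

31.4 L/h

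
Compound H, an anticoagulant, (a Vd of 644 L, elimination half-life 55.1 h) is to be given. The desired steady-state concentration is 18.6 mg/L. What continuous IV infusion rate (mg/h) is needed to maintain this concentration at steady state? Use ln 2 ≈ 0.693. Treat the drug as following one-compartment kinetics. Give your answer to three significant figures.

k = 0.693/55.1 = 0.01258 h⁻¹, so CL = k·Vd = 0.01258 × 644.0 = 8.102 L/h
Infusion rate = CL × Css = 8.102 × 18.6 = 150.7 mg/h

151 mg/h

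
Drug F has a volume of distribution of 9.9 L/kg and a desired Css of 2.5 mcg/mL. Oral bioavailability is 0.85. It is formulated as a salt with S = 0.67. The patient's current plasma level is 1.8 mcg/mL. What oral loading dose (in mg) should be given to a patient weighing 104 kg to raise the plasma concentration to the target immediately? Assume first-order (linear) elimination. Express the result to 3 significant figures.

1270 mg

Vd = 9.9 L/kg × 104 kg = 1030 L
Concentration deficit ΔC = 2.5 − 1.8 = 0.7000 mg/L
LD = Vd × ΔC / F / S = 1030 × 0.7000 / 0.85 / 0.67 = 1266 mg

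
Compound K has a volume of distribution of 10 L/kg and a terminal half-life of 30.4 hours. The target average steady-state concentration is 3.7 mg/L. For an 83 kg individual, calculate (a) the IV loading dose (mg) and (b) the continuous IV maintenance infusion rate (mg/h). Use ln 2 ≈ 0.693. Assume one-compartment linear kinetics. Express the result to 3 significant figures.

Vd(total) = 83 kg × 10 L/kg = 830.0 L
LD = Vd × C = 830.0 × 3.7 = 3071 mg
CL = 0.693 × Vd / t½ = 0.693 × 830.0 / 30.4 = 18.92 L/h
Infusion rate = CL × Css = 18.92 × 3.7 = 70.00 mg/h

(a) 3070 mg; (b) 70.0 mg/h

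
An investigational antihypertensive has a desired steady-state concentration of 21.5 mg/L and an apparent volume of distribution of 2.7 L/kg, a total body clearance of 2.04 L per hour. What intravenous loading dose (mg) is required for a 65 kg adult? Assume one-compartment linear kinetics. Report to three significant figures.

3770 mg

Total Vd = 2.7 × 65 = 175.5 L
LD = Vd × C = 175.5 × 21.50 = 3773 mg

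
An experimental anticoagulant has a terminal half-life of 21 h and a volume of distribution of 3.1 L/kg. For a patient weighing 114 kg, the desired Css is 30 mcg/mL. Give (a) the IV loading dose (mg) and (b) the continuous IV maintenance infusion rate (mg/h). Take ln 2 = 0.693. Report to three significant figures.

(a) 10600 mg; (b) 350 mg/h

Vd(total) = 114 kg × 3.1 L/kg = 353.4 L
LD = Vd × C = 353.4 × 30 = 10600 mg
CL = 0.693 × Vd / t½ = 0.693 × 353.4 / 21 = 11.66 L/h
Infusion rate = CL × Css = 11.66 × 30 = 349.8 mg/h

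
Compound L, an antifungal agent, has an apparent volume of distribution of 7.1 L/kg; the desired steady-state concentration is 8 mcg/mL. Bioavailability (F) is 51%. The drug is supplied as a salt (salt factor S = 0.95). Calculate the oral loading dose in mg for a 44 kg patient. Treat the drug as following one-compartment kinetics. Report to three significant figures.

5160 mg

Vd(total) = 44 kg × 7.1 L/kg = 312.4 L
LD = Vd × C / F / S = 312.4 × 8.000 / 0.51 / 0.95 = 5158 mg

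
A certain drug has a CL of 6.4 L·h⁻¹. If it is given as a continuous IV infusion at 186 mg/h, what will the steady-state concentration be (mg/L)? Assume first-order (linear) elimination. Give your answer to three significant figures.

29.1 mg/L

Css = rate / CL = 186 / 6.400 = 29.06 mg/L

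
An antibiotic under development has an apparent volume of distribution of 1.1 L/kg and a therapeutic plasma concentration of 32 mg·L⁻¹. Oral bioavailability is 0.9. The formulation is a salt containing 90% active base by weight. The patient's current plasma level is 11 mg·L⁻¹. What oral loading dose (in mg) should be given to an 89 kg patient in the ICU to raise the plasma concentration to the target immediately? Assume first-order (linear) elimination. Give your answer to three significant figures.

Vd(total) = 89 kg × 1.1 L/kg = 97.90 L
The loading dose fills Vd to the target concentration.
Concentration deficit ΔC = 32 − 11 = 21.00 mg/L
LD = Vd × ΔC / F / S = 97.90 × 21.00 / 0.9 / 0.9 = 2538 mg

2540 mg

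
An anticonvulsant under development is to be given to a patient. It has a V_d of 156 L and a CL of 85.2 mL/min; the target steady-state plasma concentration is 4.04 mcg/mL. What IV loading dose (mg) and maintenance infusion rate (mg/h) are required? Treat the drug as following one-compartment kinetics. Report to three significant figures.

(a) 630 mg; (b) 20.7 mg/h

Loading: fill Vd to C_target → 156.0 L × 4.04 mg/L = 630.2 mg
CL = 85.2 mL/min × 60/1000 = 5.112 L/h
Maintenance: replace elimination → rate = CL × Css = 5.112 × 4.04 = 20.65 mg/h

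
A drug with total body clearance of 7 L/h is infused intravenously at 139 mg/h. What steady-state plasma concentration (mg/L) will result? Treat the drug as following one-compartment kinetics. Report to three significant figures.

19.9 mg/L

Css = rate / CL = 139 / 7.000 = 19.86 mg/L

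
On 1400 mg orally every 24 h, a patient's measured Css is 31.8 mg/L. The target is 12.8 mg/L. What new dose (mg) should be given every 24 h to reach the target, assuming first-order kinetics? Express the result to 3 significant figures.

For first-order elimination, Css ∝ F·D/(CL·τ); F and CL are unchanged, so Css ∝ D/τ.
D₂ = D₁ × (Css,target / Css,current) = 1400 × 12.8/31.8 = 563.5 mg

564 mg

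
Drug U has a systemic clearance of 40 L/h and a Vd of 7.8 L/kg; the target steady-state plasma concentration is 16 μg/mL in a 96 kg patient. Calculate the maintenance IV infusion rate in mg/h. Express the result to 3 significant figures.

Rate = CL × Css = 40.00 × 16 = 640.0 mg/h

640 mg/h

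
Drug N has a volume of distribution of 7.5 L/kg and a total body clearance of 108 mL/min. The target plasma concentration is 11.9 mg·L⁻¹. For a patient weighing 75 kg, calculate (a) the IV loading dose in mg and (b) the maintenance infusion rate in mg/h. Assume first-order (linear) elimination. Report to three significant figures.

(a) 6690 mg; (b) 77.1 mg/h

Vd(total) = 75 kg × 7.5 L/kg = 562.5 L
LD = Vd · C_target = 562.5 × 11.9 = 6694 mg
CL = 108 mL/min × 60/1000 = 6.480 L/h
Infusion rate = 6.480 L/h × 11.9 mg/L = 77.11 mg/h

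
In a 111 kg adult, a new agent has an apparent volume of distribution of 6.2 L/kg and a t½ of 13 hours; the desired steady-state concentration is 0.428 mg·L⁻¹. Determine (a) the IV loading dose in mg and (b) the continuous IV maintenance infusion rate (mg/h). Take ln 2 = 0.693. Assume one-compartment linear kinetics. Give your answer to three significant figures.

Vd = 6.2 L/kg × 111 kg = 688.2 L
LD = Vd × C = 688.2 × 0.428 = 294.5 mg
CL = 0.693 × Vd / t½ = 0.693 × 688.2 / 13 = 36.69 L/h
Infusion rate = CL × Css = 36.69 × 0.428 = 15.70 mg/h

(a) 295 mg; (b) 15.7 mg/h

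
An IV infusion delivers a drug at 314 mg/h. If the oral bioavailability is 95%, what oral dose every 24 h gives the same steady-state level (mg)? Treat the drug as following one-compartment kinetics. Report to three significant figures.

7930 mg

To maintain the same Css, the systemic dosing rate must be unchanged: F·D/τ = infusion rate.
D = rate × τ / F = 314 × 24 / 0.95 = 7933 mg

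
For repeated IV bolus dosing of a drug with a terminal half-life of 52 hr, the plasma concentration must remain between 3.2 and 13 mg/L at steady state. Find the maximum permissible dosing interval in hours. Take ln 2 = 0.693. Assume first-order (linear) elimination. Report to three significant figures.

k = 0.693 / t½ = 0.693 / 52 = 0.01333 h⁻¹
Between IV bolus doses, concentration decays as C = C₀·e^(−kτ), so C_peak/C_trough = e^(kτ).
τ_max = ln(C_peak/C_trough) / k = ln(13/3.2) / 0.01333 = 1.402 / 0.01333 = 105.2 h

105 h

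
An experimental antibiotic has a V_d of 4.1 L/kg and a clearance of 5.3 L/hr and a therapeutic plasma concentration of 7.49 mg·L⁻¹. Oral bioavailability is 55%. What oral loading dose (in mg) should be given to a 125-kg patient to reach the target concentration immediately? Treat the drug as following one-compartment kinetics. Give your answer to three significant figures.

6980 mg

Vd = 4.1 L/kg × 125 kg = 512.5 L
Loading dose depends on Vd (not clearance): it fills the distribution volume.
LD = Vd × C / F = 512.5 × 7.490 / 0.55 = 6979 mg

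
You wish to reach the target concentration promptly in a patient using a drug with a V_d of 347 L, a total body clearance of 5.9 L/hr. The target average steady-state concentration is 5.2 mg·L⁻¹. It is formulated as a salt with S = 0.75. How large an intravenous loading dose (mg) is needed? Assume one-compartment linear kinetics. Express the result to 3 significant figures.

2410 mg

LD is governed by Vd — clearance does not enter the loading-dose calculation.
LD = Vd × C / S = 347.0 × 5.200 / 0.75 = 2406 mg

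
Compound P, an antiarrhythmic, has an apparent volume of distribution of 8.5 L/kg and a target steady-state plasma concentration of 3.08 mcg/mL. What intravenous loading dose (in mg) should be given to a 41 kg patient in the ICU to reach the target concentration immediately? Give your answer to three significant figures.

1070 mg

Total Vd = 8.5 × 41 = 348.5 L
LD = Vd × C = 348.5 × 3.080 = 1073 mg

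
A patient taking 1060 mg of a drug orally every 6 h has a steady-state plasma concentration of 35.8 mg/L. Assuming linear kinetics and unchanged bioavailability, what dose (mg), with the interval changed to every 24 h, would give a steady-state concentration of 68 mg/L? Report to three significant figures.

With linear kinetics, Css is proportional to dose rate (D/τ) at fixed clearance.
D₂ = D₁ × (Css,target / Css,current) × (τ₂/τ₁) = 1060 × (68/35.8) × (24/6) = 8054 mg

8050 mg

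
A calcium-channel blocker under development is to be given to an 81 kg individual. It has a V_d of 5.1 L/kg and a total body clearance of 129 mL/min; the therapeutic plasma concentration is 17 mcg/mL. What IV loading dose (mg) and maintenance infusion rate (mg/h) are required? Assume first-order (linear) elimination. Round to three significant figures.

Total Vd = 5.1 × 81 = 413.1 L
LD = Vd · C_target = 413.1 × 17 = 7023 mg
CL = 129 mL/min = 129 × 0.06 = 7.740 L/h
Maintenance: replace elimination → rate = CL × Css = 7.740 × 17 = 131.6 mg/h

(a) 7020 mg; (b) 132 mg/h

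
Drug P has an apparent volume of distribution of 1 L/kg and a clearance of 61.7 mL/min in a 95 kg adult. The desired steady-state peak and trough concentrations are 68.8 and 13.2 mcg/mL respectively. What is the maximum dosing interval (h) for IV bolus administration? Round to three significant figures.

42.4 h

Vd(total) = 95 kg × 1 L/kg = 95.00 L
CL = 61.7 mL/min × 60/1000 = 3.702 L/h
k = CL / Vd = 3.702 / 95.00 = 0.03897 h⁻¹
Between IV bolus doses, concentration decays as C = C₀·e^(−kτ), so C_peak/C_trough = e^(kτ).
τ_max = ln(C_peak/C_trough) / k = ln(68.8/13.2) / 0.03897 = 1.651 / 0.03897 = 42.37 h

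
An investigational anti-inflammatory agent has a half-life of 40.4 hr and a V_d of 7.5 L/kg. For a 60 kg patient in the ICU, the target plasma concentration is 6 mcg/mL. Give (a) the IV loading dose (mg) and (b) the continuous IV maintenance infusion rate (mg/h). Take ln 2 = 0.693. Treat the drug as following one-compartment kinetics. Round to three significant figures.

Vd(total) = 60 kg × 7.5 L/kg = 450.0 L
LD = Vd × C = 450.0 × 6 = 2700 mg
CL = 0.693 × Vd / t½ = 0.693 × 450.0 / 40.4 = 7.719 L/h
Infusion rate = CL × Css = 7.719 × 6 = 46.31 mg/h

(a) 2700 mg; (b) 46.3 mg/h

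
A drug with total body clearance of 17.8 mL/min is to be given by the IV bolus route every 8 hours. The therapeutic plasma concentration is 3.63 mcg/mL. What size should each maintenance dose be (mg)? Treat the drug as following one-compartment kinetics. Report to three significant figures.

31.0 mg

Convert clearance: 17.8 mL/min × 60 min/h ÷ 1000 mL/L = 1.068 L/h
D = CL × Css × τ = 1.068 × 3.63 × 8 = 31.01 mg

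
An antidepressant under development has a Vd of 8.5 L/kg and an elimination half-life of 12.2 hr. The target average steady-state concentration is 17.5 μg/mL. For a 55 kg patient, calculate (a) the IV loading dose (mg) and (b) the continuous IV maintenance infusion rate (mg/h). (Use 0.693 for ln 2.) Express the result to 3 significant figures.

Total Vd = 8.5 × 55 = 467.5 L
LD = Vd × C = 467.5 × 17.5 = 8181 mg
CL = 0.693 × Vd / t½ = 0.693 × 467.5 / 12.2 = 26.56 L/h
Infusion rate = CL × Css = 26.56 × 17.5 = 464.8 mg/h

(a) 8180 mg; (b) 465 mg/h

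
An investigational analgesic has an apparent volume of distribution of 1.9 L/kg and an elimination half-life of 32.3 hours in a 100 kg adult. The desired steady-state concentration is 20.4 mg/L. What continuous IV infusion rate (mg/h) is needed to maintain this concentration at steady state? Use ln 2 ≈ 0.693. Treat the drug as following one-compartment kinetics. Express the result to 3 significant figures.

83.2 mg/h

Vd(total) = 100 kg × 1.9 L/kg = 190.0 L
CL = 0.693 × Vd / t½ = 0.693 × 190.0 / 32.3 = 4.076 L/h
Infusion rate = CL × Css = 4.076 × 20.4 = 83.15 mg/h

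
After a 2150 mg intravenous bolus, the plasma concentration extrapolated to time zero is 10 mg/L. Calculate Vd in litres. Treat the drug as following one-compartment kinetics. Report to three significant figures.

215 L

Immediately after an IV bolus, C₀ = Dose / Vd, so Vd = Dose / C₀.
Vd = 2150 / 10 = 215.0 L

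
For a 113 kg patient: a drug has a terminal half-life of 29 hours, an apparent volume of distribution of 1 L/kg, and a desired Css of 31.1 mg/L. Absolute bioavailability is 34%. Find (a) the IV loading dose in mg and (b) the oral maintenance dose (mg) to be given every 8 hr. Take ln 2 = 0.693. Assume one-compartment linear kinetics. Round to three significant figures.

Total Vd = 1 × 113 = 113.0 L
LD = Vd × C = 113.0 × 31.1 = 3514 mg
CL = 0.693 × Vd / t½ = 0.693 × 113.0 / 29 = 2.700 L/h
D = CL × Css × τ / F = 2.700 × 31.1 × 8 / 0.34 = 1976 mg

(a) 3510 mg; (b) 1980 mg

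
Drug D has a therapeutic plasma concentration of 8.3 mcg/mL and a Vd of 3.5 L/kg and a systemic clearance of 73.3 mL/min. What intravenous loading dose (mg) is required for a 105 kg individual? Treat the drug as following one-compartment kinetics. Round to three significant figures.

3050 mg

Vd(total) = 105 kg × 3.5 L/kg = 367.5 L
Loading dose depends on Vd (not clearance): it fills the distribution volume.
LD = Vd × C = 367.5 × 8.300 = 3050 mg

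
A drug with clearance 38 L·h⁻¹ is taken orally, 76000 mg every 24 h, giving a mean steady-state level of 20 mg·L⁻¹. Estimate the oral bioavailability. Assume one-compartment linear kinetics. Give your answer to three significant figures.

0.240

F·D/τ = CL·Css at steady state → F = CL·Css·τ / D.
F = 38 × 20 × 24 / 76000 = 0.240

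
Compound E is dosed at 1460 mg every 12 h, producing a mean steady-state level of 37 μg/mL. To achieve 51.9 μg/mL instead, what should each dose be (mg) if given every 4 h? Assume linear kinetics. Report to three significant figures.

683 mg

For first-order elimination, Css ∝ F·D/(CL·τ); F and CL are unchanged, so Css ∝ D/τ.
D₂ = D₁ × (Css,target / Css,current) × (τ₂/τ₁) = 1460 × (51.9/37) × (4/12) = 682.6 mg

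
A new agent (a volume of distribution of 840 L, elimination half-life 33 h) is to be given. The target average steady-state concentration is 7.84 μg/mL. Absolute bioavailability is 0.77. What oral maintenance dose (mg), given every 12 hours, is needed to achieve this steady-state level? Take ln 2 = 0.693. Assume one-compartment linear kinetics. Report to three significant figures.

k = 0.693/33 = 0.02100 h⁻¹, so CL = k·Vd = 0.02100 × 840.0 = 17.64 L/h
D = CL × Css × τ / F = 17.64 × 7.84 × 12 / 0.77 = 2155 mg

2160 mg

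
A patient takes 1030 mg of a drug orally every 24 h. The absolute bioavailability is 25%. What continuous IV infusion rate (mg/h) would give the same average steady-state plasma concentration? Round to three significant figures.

Equivalent systemic input: infusion rate = F·D/τ.
Rate = 0.25 × 1030 / 24 = 10.73 mg/h

10.7 mg/h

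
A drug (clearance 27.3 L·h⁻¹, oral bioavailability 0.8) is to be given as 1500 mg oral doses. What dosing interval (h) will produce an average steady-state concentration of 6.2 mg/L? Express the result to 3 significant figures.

F·D/τ = CL·Css → τ = F·D / (CL·Css).
τ = 0.8 × 1500 / (27.3 × 6.2) = 7.090 h

7.09 h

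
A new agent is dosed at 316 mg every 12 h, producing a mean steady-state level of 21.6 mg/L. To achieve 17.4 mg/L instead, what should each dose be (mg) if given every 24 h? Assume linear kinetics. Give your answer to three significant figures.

509 mg

With linear kinetics, Css is proportional to dose rate (D/τ) at fixed clearance.
D₂ = D₁ × (Css,target / Css,current) × (τ₂/τ₁) = 316 × (17.4/21.6) × (24/12) = 509.1 mg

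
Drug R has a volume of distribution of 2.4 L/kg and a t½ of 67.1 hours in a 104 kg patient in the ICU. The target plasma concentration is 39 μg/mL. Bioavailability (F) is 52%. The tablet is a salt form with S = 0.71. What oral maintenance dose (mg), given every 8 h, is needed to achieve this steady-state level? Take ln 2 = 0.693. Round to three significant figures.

2180 mg

Total Vd = 2.4 × 104 = 249.6 L
CL = 0.693 × Vd / t½ = 0.693 × 249.6 / 67.1 = 2.578 L/h
D = CL × Css × τ / F / S = 2.578 × 39 × 8 / 0.52 / 0.71 = 2179 mg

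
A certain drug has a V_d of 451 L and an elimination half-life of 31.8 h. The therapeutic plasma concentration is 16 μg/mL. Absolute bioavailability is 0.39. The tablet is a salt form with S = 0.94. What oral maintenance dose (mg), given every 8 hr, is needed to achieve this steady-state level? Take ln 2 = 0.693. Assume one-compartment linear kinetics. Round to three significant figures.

CL = 0.693 × Vd / t½ = 0.693 × 451.0 / 31.8 = 9.828 L/h
D = CL × Css × τ / F / S = 9.828 × 16 × 8 / 0.39 / 0.94 = 3431 mg

3430 mg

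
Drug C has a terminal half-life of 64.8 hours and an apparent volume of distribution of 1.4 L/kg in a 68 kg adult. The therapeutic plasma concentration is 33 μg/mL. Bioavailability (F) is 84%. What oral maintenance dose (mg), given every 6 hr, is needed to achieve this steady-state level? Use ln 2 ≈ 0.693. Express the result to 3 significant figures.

240 mg

Vd(total) = 68 kg × 1.4 L/kg = 95.20 L
CL = 0.693 × Vd / t½ = 0.693 × 95.20 / 64.8 = 1.018 L/h
D = CL × Css × τ / F = 1.018 × 33 × 6 / 0.84 = 240.0 mg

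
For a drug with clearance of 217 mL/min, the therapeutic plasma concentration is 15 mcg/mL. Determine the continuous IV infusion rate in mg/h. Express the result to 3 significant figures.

CL = 217 mL/min × 60/1000 = 13.02 L/h
Infusion rate = CL · Css = 13.02 L/h × 15 mg/L = 195.3 mg/h

195 mg/h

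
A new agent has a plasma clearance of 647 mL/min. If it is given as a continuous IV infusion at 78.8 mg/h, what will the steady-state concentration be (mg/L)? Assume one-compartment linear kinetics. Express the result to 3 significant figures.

CL = 647 mL/min = 647 × 0.06 = 38.82 L/h
Css = rate / CL = 78.8 / 38.82 = 2.030 mg/L

2.03 mg/L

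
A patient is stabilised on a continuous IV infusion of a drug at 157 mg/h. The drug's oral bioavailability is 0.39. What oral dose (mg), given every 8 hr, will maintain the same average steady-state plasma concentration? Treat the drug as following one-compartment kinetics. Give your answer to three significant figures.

3220 mg

To maintain the same Css, the systemic dosing rate must be unchanged: F·D/τ = infusion rate.
D = rate × τ / F = 157 × 8 / 0.39 = 3221 mg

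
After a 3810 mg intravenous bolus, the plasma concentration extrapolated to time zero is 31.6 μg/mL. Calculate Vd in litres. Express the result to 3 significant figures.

Immediately after an IV bolus, C₀ = Dose / Vd, so Vd = Dose / C₀.
Vd = 3810 / 31.6 = 120.6 L

121 L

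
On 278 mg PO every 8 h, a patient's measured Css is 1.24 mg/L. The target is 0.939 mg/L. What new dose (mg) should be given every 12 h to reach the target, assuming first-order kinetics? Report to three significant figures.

316 mg

For first-order elimination, Css ∝ F·D/(CL·τ); F and CL are unchanged, so Css ∝ D/τ.
D₂ = D₁ × (Css,target / Css,current) × (τ₂/τ₁) = 278 × (0.939/1.24) × (12/8) = 315.8 mg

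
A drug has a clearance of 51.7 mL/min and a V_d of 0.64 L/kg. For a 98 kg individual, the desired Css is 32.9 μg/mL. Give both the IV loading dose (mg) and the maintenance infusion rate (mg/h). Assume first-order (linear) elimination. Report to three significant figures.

(a) 2060 mg; (b) 102 mg/h

Vd(total) = 98 kg × 0.64 L/kg = 62.72 L
Loading dose = Vd × C = 62.72 × 32.9 = 2063 mg
CL = 51.7 mL/min × 60/1000 = 3.102 L/h
Infusion rate = 3.102 L/h × 32.9 mg/L = 102.1 mg/h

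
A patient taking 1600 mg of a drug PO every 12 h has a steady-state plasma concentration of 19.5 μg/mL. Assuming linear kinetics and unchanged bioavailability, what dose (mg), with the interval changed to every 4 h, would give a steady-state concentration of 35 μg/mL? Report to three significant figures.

For first-order elimination, Css ∝ F·D/(CL·τ); F and CL are unchanged, so Css ∝ D/τ.
D₂ = D₁ × (Css,target / Css,current) × (τ₂/τ₁) = 1600 × (35/19.5) × (4/12) = 957.3 mg

957 mg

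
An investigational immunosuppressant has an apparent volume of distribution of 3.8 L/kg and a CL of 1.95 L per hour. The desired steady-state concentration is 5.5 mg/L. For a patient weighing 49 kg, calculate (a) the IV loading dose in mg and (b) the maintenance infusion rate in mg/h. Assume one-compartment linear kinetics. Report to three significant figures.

Vd(total) = 49 kg × 3.8 L/kg = 186.2 L
LD = Vd · C_target = 186.2 × 5.5 = 1024 mg
Maintenance: replace elimination → rate = CL × Css = 1.950 × 5.5 = 10.73 mg/h

(a) 1020 mg; (b) 10.7 mg/h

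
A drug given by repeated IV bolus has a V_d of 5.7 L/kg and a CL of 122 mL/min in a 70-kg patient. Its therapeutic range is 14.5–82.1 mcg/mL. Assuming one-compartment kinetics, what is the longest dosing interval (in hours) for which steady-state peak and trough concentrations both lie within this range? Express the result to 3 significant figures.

Vd(total) = 70 kg × 5.7 L/kg = 399.0 L
CL = 122 mL/min × 60/1000 = 7.320 L/h
k = CL / Vd = 7.320 / 399.0 = 0.01835 h⁻¹
Between IV bolus doses, concentration decays as C = C₀·e^(−kτ), so C_peak/C_trough = e^(kτ).
τ_max = ln(C_peak/C_trough) / k = ln(82.1/14.5) / 0.01835 = 1.734 / 0.01835 = 94.50 h

94.5 h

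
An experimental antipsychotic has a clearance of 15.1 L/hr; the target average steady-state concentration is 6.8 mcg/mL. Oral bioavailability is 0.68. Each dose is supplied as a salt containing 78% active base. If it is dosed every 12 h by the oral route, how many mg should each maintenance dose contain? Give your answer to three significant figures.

D = CL × Css × τ / F / S = 15.10 × 6.8 × 12 / 0.68 / 0.78 = 2323 mg

2320 mg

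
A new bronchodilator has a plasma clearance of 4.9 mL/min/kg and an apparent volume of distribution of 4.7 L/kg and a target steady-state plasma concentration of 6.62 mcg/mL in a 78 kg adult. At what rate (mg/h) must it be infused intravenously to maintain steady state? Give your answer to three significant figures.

152 mg/h

CL = 4.9 mL/min/kg × 78 kg = 382.2 mL/min = 382.2 × 60/1000 = 22.93 L/h
Maintenance depends on clearance, not Vd — rate in must match rate out.
R₀ = 22.93 × 6.62 = 151.8 mg/h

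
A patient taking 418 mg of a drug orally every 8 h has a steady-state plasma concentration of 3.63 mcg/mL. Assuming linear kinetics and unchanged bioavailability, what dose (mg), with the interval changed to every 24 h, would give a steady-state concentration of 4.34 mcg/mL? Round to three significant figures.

1500 mg

With linear kinetics, Css is proportional to dose rate (D/τ) at fixed clearance.
D₂ = D₁ × (Css,target / Css,current) × (τ₂/τ₁) = 418 × (4.34/3.63) × (24/8) = 1499 mg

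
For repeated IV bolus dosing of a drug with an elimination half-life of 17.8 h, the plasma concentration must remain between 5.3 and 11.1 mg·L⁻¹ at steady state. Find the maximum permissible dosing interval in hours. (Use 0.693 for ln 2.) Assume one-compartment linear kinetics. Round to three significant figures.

k = 0.693 / t½ = 0.693 / 17.8 = 0.03893 h⁻¹
Between IV bolus doses, concentration decays as C = C₀·e^(−kτ), so C_peak/C_trough = e^(kτ).
τ_max = ln(C_peak/C_trough) / k = ln(11.1/5.3) / 0.03893 = 0.7392 / 0.03893 = 18.99 h

19.0 h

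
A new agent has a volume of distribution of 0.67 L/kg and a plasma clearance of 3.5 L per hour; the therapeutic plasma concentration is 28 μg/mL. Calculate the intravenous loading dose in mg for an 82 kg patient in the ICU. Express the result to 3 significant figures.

1540 mg

Vd(total) = 82 kg × 0.67 L/kg = 54.94 L
LD = Vd × C = 54.94 × 28.00 = 1538 mg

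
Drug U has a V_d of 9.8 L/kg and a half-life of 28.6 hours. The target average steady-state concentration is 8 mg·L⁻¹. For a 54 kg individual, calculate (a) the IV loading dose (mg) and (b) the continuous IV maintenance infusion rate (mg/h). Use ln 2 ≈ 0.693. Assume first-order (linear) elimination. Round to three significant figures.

(a) 4230 mg; (b) 103 mg/h

Total Vd = 9.8 × 54 = 529.2 L
LD = Vd × C = 529.2 × 8 = 4234 mg
CL = 0.693 × Vd / t½ = 0.693 × 529.2 / 28.6 = 12.82 L/h
Infusion rate = CL × Css = 12.82 × 8 = 102.6 mg/h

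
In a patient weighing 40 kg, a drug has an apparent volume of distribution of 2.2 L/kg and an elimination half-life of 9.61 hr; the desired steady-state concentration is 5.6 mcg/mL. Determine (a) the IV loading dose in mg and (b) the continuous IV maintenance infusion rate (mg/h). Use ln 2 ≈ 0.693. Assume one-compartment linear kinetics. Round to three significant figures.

Vd(total) = 40 kg × 2.2 L/kg = 88.00 L
LD = Vd × C = 88.00 × 5.6 = 492.8 mg
CL = 0.693 × Vd / t½ = 0.693 × 88.00 / 9.61 = 6.346 L/h
Infusion rate = CL × Css = 6.346 × 5.6 = 35.54 mg/h

(a) 493 mg; (b) 35.5 mg/h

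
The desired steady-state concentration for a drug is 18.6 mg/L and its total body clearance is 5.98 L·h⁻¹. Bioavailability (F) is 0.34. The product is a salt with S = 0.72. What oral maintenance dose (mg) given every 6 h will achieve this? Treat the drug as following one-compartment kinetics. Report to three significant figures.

D = CL × Css × τ / F / S = 5.980 × 18.6 × 6 / 0.34 / 0.72 = 2726 mg

2730 mg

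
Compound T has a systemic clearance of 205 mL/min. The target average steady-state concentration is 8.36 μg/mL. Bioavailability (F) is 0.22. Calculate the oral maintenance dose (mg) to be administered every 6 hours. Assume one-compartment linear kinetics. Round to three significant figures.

2800 mg

CL = 205 mL/min = 205 × 0.06 = 12.30 L/h
D = CL × Css × τ / F = 12.30 × 8.36 × 6 / 0.22 = 2804 mg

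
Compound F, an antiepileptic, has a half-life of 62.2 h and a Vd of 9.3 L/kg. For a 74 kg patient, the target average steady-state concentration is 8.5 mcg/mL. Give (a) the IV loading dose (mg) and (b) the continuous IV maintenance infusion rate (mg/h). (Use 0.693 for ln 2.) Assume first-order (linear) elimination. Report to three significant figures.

(a) 5850 mg; (b) 65.2 mg/h

Vd = 9.3 L/kg × 74 kg = 688.2 L
LD = Vd × C = 688.2 × 8.5 = 5850 mg
CL = 0.693 × Vd / t½ = 0.693 × 688.2 / 62.2 = 7.668 L/h
Infusion rate = CL × Css = 7.668 × 8.5 = 65.18 mg/h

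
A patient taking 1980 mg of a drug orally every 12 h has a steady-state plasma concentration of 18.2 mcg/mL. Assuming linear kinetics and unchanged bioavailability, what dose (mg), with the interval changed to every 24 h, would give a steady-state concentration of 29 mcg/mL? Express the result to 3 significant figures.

6310 mg

For first-order elimination, Css ∝ F·D/(CL·τ); F and CL are unchanged, so Css ∝ D/τ.
D₂ = D₁ × (Css,target / Css,current) × (τ₂/τ₁) = 1980 × (29/18.2) × (24/12) = 6310 mg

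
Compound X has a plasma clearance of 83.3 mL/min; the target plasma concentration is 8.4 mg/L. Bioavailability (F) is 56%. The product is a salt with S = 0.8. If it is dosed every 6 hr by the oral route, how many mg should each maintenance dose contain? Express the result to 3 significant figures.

562 mg

Convert clearance: 83.3 mL/min × 60 min/h ÷ 1000 mL/L = 4.998 L/h
At steady state, dose per interval replaces the amount cleared in that interval: F·S·D/τ = CL·Css.
D = CL × Css × τ / F / S = 4.998 × 8.4 × 6 / 0.56 / 0.8 = 562.3 mg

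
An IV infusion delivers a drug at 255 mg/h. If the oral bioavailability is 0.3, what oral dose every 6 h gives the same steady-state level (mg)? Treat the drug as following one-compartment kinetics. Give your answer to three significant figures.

5100 mg

To maintain the same Css, the systemic dosing rate must be unchanged: F·D/τ = infusion rate.
D = rate × τ / F = 255 × 6 / 0.3 = 5100 mg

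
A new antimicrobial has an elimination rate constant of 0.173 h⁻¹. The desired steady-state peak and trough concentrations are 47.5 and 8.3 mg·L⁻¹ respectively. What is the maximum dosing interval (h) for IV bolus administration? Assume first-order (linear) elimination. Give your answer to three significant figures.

Between IV bolus doses, concentration decays as C = C₀·e^(−kτ), so C_peak/C_trough = e^(kτ).
τ_max = ln(C_peak/C_trough) / k = ln(47.5/8.3) / 0.1730 = 1.744 / 0.1730 = 10.08 h

10.1 h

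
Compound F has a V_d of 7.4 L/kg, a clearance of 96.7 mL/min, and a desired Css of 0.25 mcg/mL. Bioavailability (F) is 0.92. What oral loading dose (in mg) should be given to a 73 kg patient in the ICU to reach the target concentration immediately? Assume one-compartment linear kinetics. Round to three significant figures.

Total Vd = 7.4 × 73 = 540.2 L
LD is governed by Vd — clearance does not enter the loading-dose calculation.
LD = Vd × C / F = 540.2 × 0.2500 / 0.92 = 146.8 mg

147 mg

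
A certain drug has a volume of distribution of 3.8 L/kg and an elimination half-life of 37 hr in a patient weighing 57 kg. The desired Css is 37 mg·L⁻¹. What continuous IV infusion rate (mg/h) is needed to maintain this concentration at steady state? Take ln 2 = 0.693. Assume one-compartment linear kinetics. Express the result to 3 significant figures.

150 mg/h

Vd = 3.8 L/kg × 57 kg = 216.6 L
CL = 0.693 × Vd / t½ = 0.693 × 216.6 / 37 = 4.057 L/h
Infusion rate = CL × Css = 4.057 × 37 = 150.1 mg/h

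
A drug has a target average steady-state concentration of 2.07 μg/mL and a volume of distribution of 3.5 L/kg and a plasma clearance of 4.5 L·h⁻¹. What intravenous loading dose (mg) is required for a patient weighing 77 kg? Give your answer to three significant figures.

558 mg

Vd(total) = 77 kg × 3.5 L/kg = 269.5 L
LD = Vd × C = 269.5 × 2.070 = 557.9 mg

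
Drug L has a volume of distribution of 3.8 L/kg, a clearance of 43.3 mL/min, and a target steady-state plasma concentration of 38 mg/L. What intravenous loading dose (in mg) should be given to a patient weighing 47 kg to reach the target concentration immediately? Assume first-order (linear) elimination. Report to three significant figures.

Vd = 3.8 L/kg × 47 kg = 178.6 L
Loading dose depends on Vd (not clearance): it fills the distribution volume.
LD = Vd × C = 178.6 × 38.00 = 6787 mg

6790 mg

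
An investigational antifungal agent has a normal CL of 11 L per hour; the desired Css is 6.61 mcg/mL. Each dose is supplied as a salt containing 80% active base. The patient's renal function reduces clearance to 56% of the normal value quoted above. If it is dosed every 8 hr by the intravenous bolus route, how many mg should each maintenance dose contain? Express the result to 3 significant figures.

407 mg

Patient clearance = 0.56 × 11.00 = 6.160 L/h
D = CL × Css × τ / S = 6.160 × 6.61 × 8 / 0.8 = 407.2 mg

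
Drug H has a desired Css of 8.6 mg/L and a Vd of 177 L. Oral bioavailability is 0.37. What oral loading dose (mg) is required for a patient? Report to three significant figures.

The loading dose fills Vd to the target concentration.
LD = Vd × C / F = 177.0 × 8.600 / 0.37 = 4114 mg

4110 mg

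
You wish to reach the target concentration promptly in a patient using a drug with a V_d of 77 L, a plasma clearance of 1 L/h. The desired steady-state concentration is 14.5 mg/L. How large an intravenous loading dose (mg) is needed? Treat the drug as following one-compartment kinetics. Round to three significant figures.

1120 mg

LD = Vd × C = 77.00 × 14.50 = 1117 mg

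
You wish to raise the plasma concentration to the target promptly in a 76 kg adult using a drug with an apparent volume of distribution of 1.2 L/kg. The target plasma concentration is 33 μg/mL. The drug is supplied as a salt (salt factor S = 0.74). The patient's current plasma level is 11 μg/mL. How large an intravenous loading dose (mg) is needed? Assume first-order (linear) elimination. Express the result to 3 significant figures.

Vd(total) = 76 kg × 1.2 L/kg = 91.20 L
Concentration deficit ΔC = 33 − 11 = 22.00 mg/L
LD = Vd × ΔC / S = 91.20 × 22.00 / 0.74 = 2711 mg

2710 mg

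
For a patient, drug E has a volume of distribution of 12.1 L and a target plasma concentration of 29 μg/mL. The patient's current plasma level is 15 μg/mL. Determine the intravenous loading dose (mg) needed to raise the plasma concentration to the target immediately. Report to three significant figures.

169 mg

Concentration deficit ΔC = 29 − 15 = 14.00 mg/L
LD = Vd × ΔC = 12.10 × 14.00 = 169.4 mg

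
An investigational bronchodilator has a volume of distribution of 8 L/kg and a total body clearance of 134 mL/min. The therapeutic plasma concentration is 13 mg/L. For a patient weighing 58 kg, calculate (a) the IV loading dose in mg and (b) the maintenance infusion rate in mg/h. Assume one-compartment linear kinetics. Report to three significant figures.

Vd(total) = 58 kg × 8 L/kg = 464.0 L
Loading dose = Vd × C = 464.0 × 13 = 6032 mg
CL = 134 mL/min = 134 × 0.06 = 8.040 L/h
Infusion rate = 8.040 L/h × 13 mg/L = 104.5 mg/h

(a) 6030 mg; (b) 105 mg/h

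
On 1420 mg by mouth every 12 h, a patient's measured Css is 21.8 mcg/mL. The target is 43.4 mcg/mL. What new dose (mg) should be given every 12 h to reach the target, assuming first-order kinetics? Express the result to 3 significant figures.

2830 mg

With linear kinetics, Css is proportional to dose rate (D/τ) at fixed clearance.
D₂ = D₁ × (Css,target / Css,current) = 1420 × 43.4/21.8 = 2827 mg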